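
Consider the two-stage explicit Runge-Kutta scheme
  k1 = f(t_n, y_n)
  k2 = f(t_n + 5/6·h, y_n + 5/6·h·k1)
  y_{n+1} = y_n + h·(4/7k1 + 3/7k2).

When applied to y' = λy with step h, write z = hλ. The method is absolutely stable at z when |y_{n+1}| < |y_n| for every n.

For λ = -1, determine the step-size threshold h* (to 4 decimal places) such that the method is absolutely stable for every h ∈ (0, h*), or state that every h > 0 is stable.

Set f=λy, z=hλ:
  k1=λy_n ⇒ h·k1=z·y_n;  k2=λ(1+5/6z)y_n ⇒ h·k2=z(1+5/6z)y_n
  y_{n+1}/y_n = 1 + 4/7z + 3/7z(1+5/6z) = 1 + z + 5/14z²
  R(z) = 1 + z + 5/14z².

Solve |R(x)|<1 on ℝ⁻.
x=-1.55: |R|=0.3080
R=1: x+5/14x²=0 ⇒ x=−14/5=-2.8000; min R=1−1/(4·5/14)=0.3000>−1
Confirm numerically:
  x=-2.467: |R|=0.70660 <1
  x=-2.027: |R|=0.44040 <1
  x=-1.797: |R|=0.35629 <1
  x=-1.719: |R|=0.33634 <1
  x=-3.252: |R|=1.52497 >1
  x=-2.978: |R|=1.18932 >1
  x=-2.960: |R|=1.16914 >1
Stable set (-2.8000, 0).

(-2.8000,0); λ=-1 ⇒ h* = (14/5)/1 = 2.8000.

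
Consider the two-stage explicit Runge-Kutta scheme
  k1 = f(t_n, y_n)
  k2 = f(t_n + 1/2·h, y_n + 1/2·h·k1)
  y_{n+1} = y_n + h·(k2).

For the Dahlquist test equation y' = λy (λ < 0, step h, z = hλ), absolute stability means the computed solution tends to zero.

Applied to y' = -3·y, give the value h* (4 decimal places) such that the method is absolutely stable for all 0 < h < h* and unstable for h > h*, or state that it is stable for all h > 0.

Test eqn y'=λy, z=hλ:
  k1=λy_n ⇒ h·k1=z·y_n;  k2=λ(1+1/2z)y_n ⇒ h·k2=z(1+1/2z)y_n
  y_{n+1}/y_n = 1 + z(1+1/2z) = 1 + z + 1/2z²
  R(z) = 1 + z + 1/2z².

Solve |R(x)|<1 on ℝ⁻.
x=-1.17: |R|=0.5144
R=1: x+1/2x²=0 ⇒ x=−2=-2.0000; min R=1−1/(4·1/2)=0.5000>−1
Confirm numerically:
  x=-1.804: |R|=0.82321 <1
  x=-1.385: |R|=0.57411 <1
  x=-1.170: |R|=0.51445 <1
  x=-2.154: |R|=1.16586 >1
  x=-2.089: |R|=1.09296 >1
  x=-2.022: |R|=1.02224 >1
Interval (-2.0000, 0).

(-2.0000,0); λ=-3 ⇒ h* = (2)/3 = 0.6667.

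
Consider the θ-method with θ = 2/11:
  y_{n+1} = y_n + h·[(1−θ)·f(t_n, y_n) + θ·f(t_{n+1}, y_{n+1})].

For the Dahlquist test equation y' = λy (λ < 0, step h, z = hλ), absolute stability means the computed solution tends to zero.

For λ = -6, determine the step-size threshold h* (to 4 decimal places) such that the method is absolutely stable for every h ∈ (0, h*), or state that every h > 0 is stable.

(-3.1429,0); λ=-6 ⇒ h* = (22/7)/6 = 0.5238.

Test eqn y'=λy, z=hλ:
  y_{n+1} = y_n + z·[9/11·y_n + 2/11·y_{n+1}] ⇒ (1 − 2/11z)y_{n+1} = (1 + 9/11z)y_n
  R(z) = (1 + 9/11z)/(1 − 2/11z).

Solve |R(x)|<1 on ℝ⁻.
x=-1.62: |R|=0.2514
R=−1: 1+9/11x = −1+2/11x ⇒ -7/11x=2 ⇒ x=2/(-7/11)=-3.1429
Confirm numerically:
  x=-2.623: |R|=0.77601 <1
  x=-2.488: |R|=0.71307 <1
  x=-1.810: |R|=0.36183 <1
  x=-1.387: |R|=0.10767 <1
  x=-3.734: |R|=1.22406 >1
  x=-3.705: |R|=1.21374 >1
So |R|<1 on (-3.1429, 0).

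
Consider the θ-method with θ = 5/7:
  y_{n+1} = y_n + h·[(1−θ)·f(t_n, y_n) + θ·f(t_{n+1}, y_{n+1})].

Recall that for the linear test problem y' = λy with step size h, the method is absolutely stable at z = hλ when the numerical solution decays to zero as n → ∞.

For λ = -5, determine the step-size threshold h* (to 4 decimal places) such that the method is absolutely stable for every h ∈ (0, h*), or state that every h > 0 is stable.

unbounded; (−∞, 0). Any h>0 works for λ=-5.

Set f=λy, z=hλ:
  y_{n+1} = y_n + z·[2/7·y_n + 5/7·y_{n+1}] ⇒ (1 − 5/7z)y_{n+1} = (1 + 2/7z)y_n
  so R(z) = (1 + 2/7z)/(1 − 5/7z).

Solve |R(x)|<1 on ℝ⁻.
x=-0.32: |R|=0.7395
x=-2: |R|=0.1765
x=-10: |R|=0.2281
x=-100: |R|=0.3807
θ=5/7≥1/2 ⇒ |1+2/7x|<|1−5/7x| ∀x<0 ⇒ unbounded interval.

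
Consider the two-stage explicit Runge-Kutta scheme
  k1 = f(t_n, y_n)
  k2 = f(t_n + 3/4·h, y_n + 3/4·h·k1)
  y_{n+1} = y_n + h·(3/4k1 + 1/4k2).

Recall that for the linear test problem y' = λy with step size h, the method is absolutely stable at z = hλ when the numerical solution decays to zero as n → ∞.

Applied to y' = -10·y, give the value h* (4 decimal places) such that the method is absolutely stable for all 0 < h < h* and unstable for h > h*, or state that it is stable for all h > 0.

(-5.3333,0); λ=-10 ⇒ h* = (16/3)/10 = 0.5333.

With y'=λy (z=hλ):
  k1=λy_n ⇒ h·k1=z·y_n;  k2=λ(1+3/4z)y_n ⇒ h·k2=z(1+3/4z)y_n
  y_{n+1}/y_n = 1 + 3/4z + 1/4z(1+3/4z) = 1 + z + 3/16z²
  ⇒ R(z) = 1 + z + 3/16z².

Need |R(x)|<1, x<0.
x=-0.42: |R|=0.6131
R=1: x+3/16x²=0 ⇒ x=−16/3=-5.3333; min R=1−1/(4·3/16)=-0.3333>−1
Confirm numerically:
  x=-4.133: |R|=0.06982 <1
  x=-3.964: |R|=0.01776 <1
  x=-2.941: |R|=0.31922 <1
  x=-2.477: |R|=0.32659 <1
  x=-5.745: |R|=1.44344 >1
  x=-5.692: |R|=1.38279 >1
  x=-5.476: |R|=1.14648 >1
Interval (-5.3333, 0).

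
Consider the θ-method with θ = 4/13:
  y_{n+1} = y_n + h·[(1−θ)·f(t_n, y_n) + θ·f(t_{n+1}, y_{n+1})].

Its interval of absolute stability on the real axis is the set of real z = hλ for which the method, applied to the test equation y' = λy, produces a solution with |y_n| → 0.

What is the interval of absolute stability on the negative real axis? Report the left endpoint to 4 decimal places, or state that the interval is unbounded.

(-5.2000, 0).

On y'=λy, z=hλ:
  y_{n+1} = y_n + z·[9/13·y_n + 4/13·y_{n+1}] ⇒ (1 − 4/13z)y_{n+1} = (1 + 9/13z)y_n
  so R(z) = (1 + 9/13z)/(1 − 4/13z).

Boundary: |R(x)|=1, x<0.
x=-1.13: |R|=0.1615
R=−1: 1+9/13x = −1+4/13x ⇒ -5/13x=2 ⇒ x=2/(-5/13)=-5.2000
Confirm numerically:
  x=-5.126: |R|=0.98896 <1
  x=-4.077: |R|=0.80841 <1
  x=-3.529: |R|=0.69188 <1
  x=-2.556: |R|=0.43076 <1
  x=-5.523: |R|=1.04602 >1
  x=-5.366: |R|=1.02408 >1
Stable set (-5.2000, 0).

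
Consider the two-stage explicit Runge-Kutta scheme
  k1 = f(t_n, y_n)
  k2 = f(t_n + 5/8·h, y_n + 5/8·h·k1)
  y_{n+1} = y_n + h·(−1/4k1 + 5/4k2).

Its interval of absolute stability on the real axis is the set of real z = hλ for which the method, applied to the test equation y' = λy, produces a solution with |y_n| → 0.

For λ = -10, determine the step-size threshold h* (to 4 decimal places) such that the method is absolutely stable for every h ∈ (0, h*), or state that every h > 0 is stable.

Test eqn y'=λy, z=hλ:
  k1=λy_n ⇒ h·k1=z·y_n;  k2=λ(1+5/8z)y_n ⇒ h·k2=z(1+5/8z)y_n
  y_{n+1}/y_n = 1 − 1/4z + 5/4z(1+5/8z) = 1 + z + 25/32z²
  R(z) = 1 + z + 25/32z².

Solve |R(x)|<1 on ℝ⁻.
x=-0.53: |R|=0.6895
R=1: x+25/32x²=0 ⇒ x=−32/25=-1.2800; min R=1−1/(4·25/32)=0.6800>−1
Confirm numerically:
  x=-0.803: |R|=0.70076 <1
  x=-0.755: |R|=0.69033 <1
  x=-0.648: |R|=0.68005 <1
  x=-0.522: |R|=0.69088 <1
  x=-1.543: |R|=1.31704 >1
  x=-1.422: |R|=1.15775 >1
Stable set (-1.2800, 0).

(-1.2800,0); λ=-10 ⇒ h* = (32/25)/10 = 0.1280.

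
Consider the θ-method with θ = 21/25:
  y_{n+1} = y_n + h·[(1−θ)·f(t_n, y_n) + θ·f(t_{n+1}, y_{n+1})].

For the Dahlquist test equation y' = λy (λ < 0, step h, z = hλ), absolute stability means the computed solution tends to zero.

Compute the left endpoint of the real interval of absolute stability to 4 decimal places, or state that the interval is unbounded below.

unbounded; (−∞, 0).

Set f=λy, z=hλ:
  y_{n+1} = y_n + z·[4/25·y_n + 21/25·y_{n+1}] ⇒ (1 − 21/25z)y_{n+1} = (1 + 4/25z)y_n
  Hence R(z) = (1 + 4/25z)/(1 − 21/25z).

Solve |R(x)|<1 on ℝ⁻.
x=-1.26: |R|=0.3879
x=-2: |R|=0.2537
x=-10: |R|=0.0638
x=-100: |R|=0.1765
θ=21/25≥1/2 ⇒ |1+4/25x|<|1−21/25x| ∀x<0 ⇒ interval (−∞,0).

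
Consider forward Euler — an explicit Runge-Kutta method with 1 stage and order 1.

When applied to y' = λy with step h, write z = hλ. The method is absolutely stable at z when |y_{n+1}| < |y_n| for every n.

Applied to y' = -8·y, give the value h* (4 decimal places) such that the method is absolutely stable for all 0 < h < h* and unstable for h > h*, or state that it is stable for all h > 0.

(-2.0000,0); λ=-8 ⇒ h* = 0.2500.

Test eqn y'=λy, z=hλ:
  order 1, 1-stage ⇒ R(z)=1+z
  (e.g. R(-0.72)=0.28000, |R|=0.28000)

Boundary: |R(x)|=1, x<0.
x=-0.72: |R|=0.2800
|R(-1.43)|=0.4300 |R(-1.17)|=0.1700 |R(-0.9)|=0.1000
Bisect:
  x_lo=-2.7575 |R|=1.7575  x_hi=-0.2404 |R|=0.7596
  mid=-1.49897 |R|=0.49897 →hi
  mid=-2.12825 |R|=1.12825 →lo
  mid=-1.81361 |R|=0.81361 →hi
  mid=-1.97093 |R|=0.97093 →hi
  mid=-2.04959 |R|=1.04959 →lo
  mid=-2.01026 |R|=1.01026 →lo
  mid=-1.99059 |R|=0.99059 →hi
  ...
  [-2.00012,-1.99996] ⇒ x*=-2.0000
Interval (-2.0000, 0).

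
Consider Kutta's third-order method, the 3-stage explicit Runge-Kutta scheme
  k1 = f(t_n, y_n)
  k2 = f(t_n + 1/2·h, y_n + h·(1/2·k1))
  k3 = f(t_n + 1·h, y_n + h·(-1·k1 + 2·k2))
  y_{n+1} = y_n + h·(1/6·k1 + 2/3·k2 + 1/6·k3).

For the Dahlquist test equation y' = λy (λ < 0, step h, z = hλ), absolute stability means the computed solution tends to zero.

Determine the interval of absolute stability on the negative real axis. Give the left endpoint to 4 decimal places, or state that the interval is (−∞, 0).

On y'=λy, z=hλ:
  order 3, 3-stage ⇒ R(z)=1+z+z^2/2+z^3/6
  (e.g. R(-1.8)=-0.15200, |R|=0.15200)

Need |R(x)|<1, x<0.
x=-1.8: |R|=0.1520
|R(-2.91)|=1.7830 |R(-2.25)|=0.6172 |R(-2.21)|=0.5669
Bisect:
  x_lo=-3.4008 |R|=3.1734  x_hi=-0.3764 |R|=0.6855
  mid=-1.88863 |R|=0.22793 →hi
  mid=-2.64472 |R|=1.23055 →lo
  mid=-2.26667 |R|=0.63872 →hi
  mid=-2.45570 |R|=0.90863 →hi
  mid=-2.55021 |R|=1.06267 →lo
  mid=-2.50295 |R|=0.98397 →hi
  mid=-2.52658 |R|=1.02289 →lo
  mid=-2.51477 |R|=1.00333 →lo
  mid=-2.50886 |R|=0.99362 →hi
  ...
  [-2.51292,-2.51274] ⇒ x*=-2.5127
Interval (-2.5127, 0).

z∈(-2.5127,0).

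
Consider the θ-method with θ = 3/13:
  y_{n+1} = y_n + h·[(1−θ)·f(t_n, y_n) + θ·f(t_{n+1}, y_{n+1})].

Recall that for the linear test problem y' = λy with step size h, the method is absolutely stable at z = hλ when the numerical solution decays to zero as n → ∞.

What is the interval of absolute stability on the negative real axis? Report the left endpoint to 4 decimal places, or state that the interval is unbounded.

(-3.7143, 0).

With y'=λy (z=hλ):
  y_{n+1} = y_n + z·[10/13·y_n + 3/13·y_{n+1}] ⇒ (1 − 3/13z)y_{n+1} = (1 + 10/13z)y_n
  Hence R(z) = (1 + 10/13z)/(1 − 3/13z).

Solve |R(x)|<1 on ℝ⁻.
x=-1.35: |R|=0.0293
R=−1: 1+10/13x = −1+3/13x ⇒ -7/13x=2 ⇒ x=2/(-7/13)=-3.7143
Confirm numerically:
  x=-3.516: |R|=0.94106 <1
  x=-3.349: |R|=0.88905 <1
  x=-2.329: |R|=0.51483 <1
  x=-2.043: |R|=0.38842 <1
  x=-4.015: |R|=1.08405 >1
  x=-3.819: |R|=1.02997 >1
Stable set (-3.7143, 0).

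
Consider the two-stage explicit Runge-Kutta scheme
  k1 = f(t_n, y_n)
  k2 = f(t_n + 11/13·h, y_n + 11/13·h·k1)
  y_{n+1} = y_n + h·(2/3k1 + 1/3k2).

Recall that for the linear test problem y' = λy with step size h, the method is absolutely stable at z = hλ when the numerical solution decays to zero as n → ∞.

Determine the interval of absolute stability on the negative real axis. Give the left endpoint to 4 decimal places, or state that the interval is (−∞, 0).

z∈(-3.5455,0).

Set f=λy, z=hλ:
  k1=λy_n ⇒ h·k1=z·y_n;  k2=λ(1+11/13z)y_n ⇒ h·k2=z(1+11/13z)y_n
  y_{n+1}/y_n = 1 + 2/3z + 1/3z(1+11/13z) = 1 + z + 11/39z²
  ⇒ R(z) = 1 + z + 11/39z².

Solve |R(x)|<1 on ℝ⁻.
x=-0.75: |R|=0.4087
R=1: x+11/39x²=0 ⇒ x=−39/11=-3.5455; min R=1−1/(4·11/39)=0.1136>−1
Confirm numerically:
  x=-3.493: |R|=0.94832 <1
  x=-3.427: |R|=0.88550 <1
  x=-1.458: |R|=0.14157 <1
  x=-4.042: |R|=1.56609 >1
  x=-3.834: |R|=1.31203 >1
  x=-3.765: |R|=1.23314 >1
So |R|<1 on (-3.5455, 0).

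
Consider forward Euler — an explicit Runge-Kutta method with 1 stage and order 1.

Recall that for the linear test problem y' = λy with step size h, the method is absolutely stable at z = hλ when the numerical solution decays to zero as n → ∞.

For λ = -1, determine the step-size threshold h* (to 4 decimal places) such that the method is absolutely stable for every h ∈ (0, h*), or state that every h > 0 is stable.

(-2.0000,0); λ=-1 ⇒ h* = 2.0000.

Test eqn y'=λy, z=hλ:
  order 1, 1-stage ⇒ R(z)=1+z
  (e.g. R(-1.1)=-0.10000, |R|=0.10000)

Find x<0 with |R(x)|<1.
x=-1.1: |R|=0.1000
|R(-1.71)|=0.7100 |R(-1.69)|=0.6900 |R(-1.07)|=0.0700
Bisect:
  x_lo=-2.8093 |R|=1.8093  x_hi=-0.3764 |R|=0.6236
  mid=-1.59282 |R|=0.59282 →hi
  mid=-2.20104 |R|=1.20104 →lo
  mid=-1.89693 |R|=0.89693 →hi
  mid=-2.04899 |R|=1.04899 →lo
  mid=-1.97296 |R|=0.97296 →hi
  mid=-2.01097 |R|=1.01097 →lo
  mid=-1.99197 |R|=0.99197 →hi
  ...
  [-2.00013,-1.99999] ⇒ x*=-2.0000
Stable set (-2.0000, 0).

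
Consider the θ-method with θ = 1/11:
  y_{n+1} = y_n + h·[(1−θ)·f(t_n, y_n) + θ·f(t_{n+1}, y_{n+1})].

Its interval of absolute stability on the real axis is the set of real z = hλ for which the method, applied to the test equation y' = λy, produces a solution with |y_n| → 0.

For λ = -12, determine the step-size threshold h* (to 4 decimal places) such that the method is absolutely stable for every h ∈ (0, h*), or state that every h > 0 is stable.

On y'=λy, z=hλ:
  y_{n+1} = y_n + z·[10/11·y_n + 1/11·y_{n+1}] ⇒ (1 − 1/11z)y_{n+1} = (1 + 10/11z)y_n
  Hence R(z) = (1 + 10/11z)/(1 − 1/11z).

Solve |R(x)|<1 on ℝ⁻.
x=-0.98: |R|=0.1002
R=−1: 1+10/11x = −1+1/11x ⇒ -9/11x=2 ⇒ x=2/(-9/11)=-2.4444
Confirm numerically:
  x=-1.902: |R|=0.62161 <1
  x=-1.307: |R|=0.16820 <1
  x=-1.270: |R|=0.13855 <1
  x=-2.918: |R|=1.30622 >1
  x=-2.843: |R|=1.25912 >1
  x=-2.536: |R|=1.06087 >1
Stable set (-2.4444, 0).

(-2.4444,0); λ=-12 ⇒ h* = (22/9)/12 = 0.2037.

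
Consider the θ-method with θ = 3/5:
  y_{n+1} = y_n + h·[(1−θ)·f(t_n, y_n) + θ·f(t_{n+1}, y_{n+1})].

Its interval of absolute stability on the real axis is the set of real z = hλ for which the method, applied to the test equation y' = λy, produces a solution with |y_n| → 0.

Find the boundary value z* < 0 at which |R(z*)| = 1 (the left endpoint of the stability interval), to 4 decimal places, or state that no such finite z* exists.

(−∞, 0) — no finite endpoint.

Set f=λy, z=hλ:
  y_{n+1} = y_n + z·[2/5·y_n + 3/5·y_{n+1}] ⇒ (1 − 3/5z)y_{n+1} = (1 + 2/5z)y_n
  R(z) = (1 + 2/5z)/(1 − 3/5z).

Solve |R(x)|<1 on ℝ⁻.
x=-0.46: |R|=0.6395
x=-2: |R|=0.0909
x=-10: |R|=0.4286
x=-100: |R|=0.6393
θ=3/5≥1/2 ⇒ |1+2/5x|<|1−3/5x| ∀x<0 ⇒ stable on all of ℝ⁻.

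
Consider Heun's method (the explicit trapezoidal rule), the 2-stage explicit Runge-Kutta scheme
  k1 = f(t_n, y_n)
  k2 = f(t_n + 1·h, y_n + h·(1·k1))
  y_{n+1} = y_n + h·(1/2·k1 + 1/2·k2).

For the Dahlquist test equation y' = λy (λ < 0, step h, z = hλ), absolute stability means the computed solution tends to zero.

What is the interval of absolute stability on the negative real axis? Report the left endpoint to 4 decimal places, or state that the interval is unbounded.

(-2.0000, 0).

Test eqn y'=λy, z=hλ:
  order 2, 2-stage ⇒ R(z)=1+z+z^2/2
  (e.g. R(-1.76)=0.78880, |R|=0.78880)

Find x<0 with |R(x)|<1.
x=-1.76: |R|=0.7888
|R(-2.32)|=1.3712 |R(-1.48)|=0.6152 |R(-0.78)|=0.5242
Bisect:
  x_lo=-2.4247 |R|=1.5149  x_hi=-0.3324 |R|=0.7228
  mid=-1.37855 |R|=0.57165 →hi
  mid=-1.90163 |R|=0.90646 →hi
  mid=-2.16316 |R|=1.17647 →lo
  mid=-2.03239 |R|=1.03292 →lo
  mid=-1.96701 |R|=0.96755 →hi
  mid=-1.99970 |R|=0.99970 →hi
  mid=-2.01605 |R|=1.01618 →lo
  ...
  [-2.00009,-1.99996] ⇒ x*=-2.0000
Interval (-2.0000, 0).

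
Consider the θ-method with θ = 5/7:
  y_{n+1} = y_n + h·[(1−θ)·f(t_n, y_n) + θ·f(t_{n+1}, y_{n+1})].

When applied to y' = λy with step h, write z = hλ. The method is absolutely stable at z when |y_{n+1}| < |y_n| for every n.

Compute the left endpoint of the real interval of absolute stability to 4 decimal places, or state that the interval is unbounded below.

interval (−∞, 0).

Set f=λy, z=hλ:
  y_{n+1} = y_n + z·[2/7·y_n + 5/7·y_{n+1}] ⇒ (1 − 5/7z)y_{n+1} = (1 + 2/7z)y_n
  ⇒ R(z) = (1 + 2/7z)/(1 − 5/7z).

Boundary: |R(x)|=1, x<0.
x=-1.67: |R|=0.2384
x=-2: |R|=0.1765
x=-10: |R|=0.2281
x=-100: |R|=0.3807
θ=5/7≥1/2 ⇒ |1+2/7x|<|1−5/7x| ∀x<0 ⇒ unbounded interval.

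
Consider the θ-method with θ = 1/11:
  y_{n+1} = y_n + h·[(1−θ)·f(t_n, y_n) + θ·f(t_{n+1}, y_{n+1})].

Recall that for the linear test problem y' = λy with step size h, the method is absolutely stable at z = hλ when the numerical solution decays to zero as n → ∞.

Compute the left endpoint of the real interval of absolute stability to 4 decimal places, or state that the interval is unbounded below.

left endpoint -2.4444.

Test eqn y'=λy, z=hλ:
  y_{n+1} = y_n + z·[10/11·y_n + 1/11·y_{n+1}] ⇒ (1 − 1/11z)y_{n+1} = (1 + 10/11z)y_n
  R(z) = (1 + 10/11z)/(1 − 1/11z).

Need |R(x)|<1, x<0.
x=-0.9: |R|=0.1681
R=−1: 1+10/11x = −1+1/11x ⇒ -9/11x=2 ⇒ x=2/(-9/11)=-2.4444
Confirm numerically:
  x=-1.969: |R|=0.67006 <1
  x=-1.712: |R|=0.48143 <1
  x=-1.537: |R|=0.34857 <1
  x=-3.035: |R|=1.37870 >1
  x=-2.832: |R|=1.25217 >1
  x=-2.514: |R|=1.04632 >1
Stable set (-2.4444, 0).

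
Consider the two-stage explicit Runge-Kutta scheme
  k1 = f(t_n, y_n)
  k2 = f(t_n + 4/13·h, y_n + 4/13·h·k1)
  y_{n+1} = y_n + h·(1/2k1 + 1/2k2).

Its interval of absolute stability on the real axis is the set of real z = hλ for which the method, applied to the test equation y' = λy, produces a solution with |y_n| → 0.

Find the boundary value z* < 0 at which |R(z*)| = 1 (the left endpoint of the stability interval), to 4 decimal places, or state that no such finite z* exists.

Test eqn y'=λy, z=hλ:
  k1=λy_n ⇒ h·k1=z·y_n;  k2=λ(1+4/13z)y_n ⇒ h·k2=z(1+4/13z)y_n
  y_{n+1}/y_n = 1 + 1/2z + 1/2z(1+4/13z) = 1 + z + 2/13z²
  so R(z) = 1 + z + 2/13z².

Need |R(x)|<1, x<0.
x=-1.14: |R|=0.0599
R=1: x+2/13x²=0 ⇒ x=−13/2=-6.5000; min R=1−1/(4·2/13)=-0.6250>−1
Confirm numerically:
  x=-5.675: |R|=0.27971 <1
  x=-5.320: |R|=0.03422 <1
  x=-5.052: |R|=0.12543 <1
  x=-6.949: |R|=1.48002 >1
  x=-6.727: |R|=1.23493 >1
  x=-6.661: |R|=1.16499 >1
Stable set (-6.5000, 0).

z* = -6.5000.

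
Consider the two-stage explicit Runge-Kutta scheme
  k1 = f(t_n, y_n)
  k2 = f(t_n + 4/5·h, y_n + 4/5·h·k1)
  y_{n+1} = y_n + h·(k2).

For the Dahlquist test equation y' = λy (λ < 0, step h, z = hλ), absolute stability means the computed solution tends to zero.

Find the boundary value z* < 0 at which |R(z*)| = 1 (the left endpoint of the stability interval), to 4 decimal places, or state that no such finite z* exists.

Test eqn y'=λy, z=hλ:
  k1=λy_n ⇒ h·k1=z·y_n;  k2=λ(1+4/5z)y_n ⇒ h·k2=z(1+4/5z)y_n
  y_{n+1}/y_n = 1 + z(1+4/5z) = 1 + z + 4/5z²
  Hence R(z) = 1 + z + 4/5z².

Need |R(x)|<1, x<0.
x=-0.44: |R|=0.7149
R=1: x+4/5x²=0 ⇒ x=−5/4=-1.2500; min R=1−1/(4·4/5)=0.6875>−1
Confirm numerically:
  x=-0.977: |R|=0.78662 <1
  x=-0.919: |R|=0.75665 <1
  x=-0.750: |R|=0.70000 <1
  x=-0.692: |R|=0.69109 <1
  x=-1.695: |R|=1.60342 >1
  x=-1.533: |R|=1.34707 >1
  x=-1.410: |R|=1.18048 >1
So |R|<1 on (-1.2500, 0).

left endpoint -1.2500.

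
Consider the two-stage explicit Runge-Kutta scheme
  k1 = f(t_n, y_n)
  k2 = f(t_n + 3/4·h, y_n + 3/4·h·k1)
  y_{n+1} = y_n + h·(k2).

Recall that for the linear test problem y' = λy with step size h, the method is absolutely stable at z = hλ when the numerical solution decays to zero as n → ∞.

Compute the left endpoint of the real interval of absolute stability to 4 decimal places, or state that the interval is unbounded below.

z* = -1.3333.

With y'=λy (z=hλ):
  k1=λy_n ⇒ h·k1=z·y_n;  k2=λ(1+3/4z)y_n ⇒ h·k2=z(1+3/4z)y_n
  y_{n+1}/y_n = 1 + z(1+3/4z) = 1 + z + 3/4z²
  R(z) = 1 + z + 3/4z².

Solve |R(x)|<1 on ℝ⁻.
x=-0.9: |R|=0.7075
R=1: x+3/4x²=0 ⇒ x=−4/3=-1.3333; min R=1−1/(4·3/4)=0.6667>−1
Confirm numerically:
  x=-1.291: |R|=0.95901 <1
  x=-1.057: |R|=0.78094 <1
  x=-0.819: |R|=0.68407 <1
  x=-0.740: |R|=0.67070 <1
  x=-1.892: |R|=1.79275 >1
  x=-1.797: |R|=1.62491 >1
  x=-1.504: |R|=1.19251 >1
Stable set (-1.3333, 0).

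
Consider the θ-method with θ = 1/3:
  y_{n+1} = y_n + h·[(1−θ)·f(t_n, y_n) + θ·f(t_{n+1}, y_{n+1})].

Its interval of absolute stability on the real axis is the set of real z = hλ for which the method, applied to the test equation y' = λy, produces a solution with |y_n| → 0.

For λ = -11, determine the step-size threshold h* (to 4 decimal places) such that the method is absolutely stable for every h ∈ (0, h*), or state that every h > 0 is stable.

On y'=λy, z=hλ:
  y_{n+1} = y_n + z·[2/3·y_n + 1/3·y_{n+1}] ⇒ (1 − 1/3z)y_{n+1} = (1 + 2/3z)y_n
  ⇒ R(z) = (1 + 2/3z)/(1 − 1/3z).

Boundary: |R(x)|=1, x<0.
x=-1.22: |R|=0.1327
R=−1: 1+2/3x = −1+1/3x ⇒ -1/3x=2 ⇒ x=2/(-1/3)=-6.0000
Confirm numerically:
  x=-5.248: |R|=0.90883 <1
  x=-3.640: |R|=0.64458 <1
  x=-2.999: |R|=0.49975 <1
  x=-6.377: |R|=1.04020 >1
  x=-6.267: |R|=1.02881 >1
  x=-6.217: |R|=1.02354 >1
Stable set (-6.0000, 0).

(-6.0000,0); λ=-11 ⇒ h* = (6)/11 = 0.5455.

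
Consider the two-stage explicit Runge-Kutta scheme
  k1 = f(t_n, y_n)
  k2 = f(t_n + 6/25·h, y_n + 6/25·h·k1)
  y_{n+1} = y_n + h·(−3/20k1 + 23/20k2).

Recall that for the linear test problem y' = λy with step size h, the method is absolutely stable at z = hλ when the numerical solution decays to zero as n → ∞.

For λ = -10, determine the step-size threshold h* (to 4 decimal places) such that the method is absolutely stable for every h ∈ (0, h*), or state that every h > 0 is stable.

(-3.6232,0); λ=-10 ⇒ h* = (250/69)/10 = 0.3623.

With y'=λy (z=hλ):
  k1=λy_n ⇒ h·k1=z·y_n;  k2=λ(1+6/25z)y_n ⇒ h·k2=z(1+6/25z)y_n
  y_{n+1}/y_n = 1 − 3/20z + 23/20z(1+6/25z) = 1 + z + 69/250z²
  so R(z) = 1 + z + 69/250z².

Boundary: |R(x)|=1, x<0.
x=-1.25: |R|=0.1812
R=1: x+69/250x²=0 ⇒ x=−250/69=-3.6232; min R=1−1/(4·69/250)=0.0942>−1
Confirm numerically:
  x=-3.324: |R|=0.72552 <1
  x=-2.494: |R|=0.22273 <1
  x=-2.458: |R|=0.20953 <1
  x=-2.146: |R|=0.12507 <1
  x=-3.926: |R|=1.32812 >1
  x=-3.924: |R|=1.32579 >1
So |R|<1 on (-3.6232, 0).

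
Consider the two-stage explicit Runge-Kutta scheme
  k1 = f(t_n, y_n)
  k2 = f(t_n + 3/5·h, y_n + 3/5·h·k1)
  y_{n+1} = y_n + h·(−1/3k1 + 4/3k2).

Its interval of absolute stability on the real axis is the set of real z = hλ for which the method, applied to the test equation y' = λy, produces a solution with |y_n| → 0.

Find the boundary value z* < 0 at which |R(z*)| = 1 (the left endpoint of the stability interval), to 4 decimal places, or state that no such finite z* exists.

z* = -1.2500.

Test eqn y'=λy, z=hλ:
  k1=λy_n ⇒ h·k1=z·y_n;  k2=λ(1+3/5z)y_n ⇒ h·k2=z(1+3/5z)y_n
  y_{n+1}/y_n = 1 − 1/3z + 4/3z(1+3/5z) = 1 + z + 4/5z²
  R(z) = 1 + z + 4/5z².

Boundary: |R(x)|=1, x<0.
x=-0.44: |R|=0.7149
R=1: x+4/5x²=0 ⇒ x=−5/4=-1.2500; min R=1−1/(4·4/5)=0.6875>−1
Confirm numerically:
  x=-1.041: |R|=0.82594 <1
  x=-0.507: |R|=0.69864 <1
  x=-1.652: |R|=1.53128 >1
  x=-1.619: |R|=1.47793 >1
So |R|<1 on (-1.2500, 0).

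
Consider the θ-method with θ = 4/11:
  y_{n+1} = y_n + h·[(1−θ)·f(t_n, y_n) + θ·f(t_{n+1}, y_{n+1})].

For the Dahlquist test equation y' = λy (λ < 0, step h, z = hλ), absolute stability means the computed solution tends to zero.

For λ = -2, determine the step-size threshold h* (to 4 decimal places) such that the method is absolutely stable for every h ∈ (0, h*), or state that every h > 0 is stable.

(-7.3333,0); λ=-2 ⇒ h* = (22/3)/2 = 3.6667.

On y'=λy, z=hλ:
  y_{n+1} = y_n + z·[7/11·y_n + 4/11·y_{n+1}] ⇒ (1 − 4/11z)y_{n+1} = (1 + 7/11z)y_n
  Hence R(z) = (1 + 7/11z)/(1 − 4/11z).

Find x<0 with |R(x)|<1.
x=-0.48: |R|=0.5913
R=−1: 1+7/11x = −1+4/11x ⇒ -3/11x=2 ⇒ x=2/(-3/11)=-7.3333
Confirm numerically:
  x=-5.640: |R|=0.84863 <1
  x=-5.379: |R|=0.81969 <1
  x=-3.175: |R|=0.47363 <1
  x=-3.119: |R|=0.46145 <1
  x=-7.756: |R|=1.03017 >1
  x=-7.438: |R|=1.00771 >1
So |R|<1 on (-7.3333, 0).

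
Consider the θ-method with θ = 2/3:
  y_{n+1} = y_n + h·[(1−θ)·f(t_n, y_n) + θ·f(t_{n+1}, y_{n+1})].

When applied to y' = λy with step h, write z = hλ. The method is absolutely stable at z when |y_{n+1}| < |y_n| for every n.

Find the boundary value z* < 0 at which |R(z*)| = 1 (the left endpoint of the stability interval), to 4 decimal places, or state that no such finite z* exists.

With y'=λy (z=hλ):
  y_{n+1} = y_n + z·[1/3·y_n + 2/3·y_{n+1}] ⇒ (1 − 2/3z)y_{n+1} = (1 + 1/3z)y_n
  ⇒ R(z) = (1 + 1/3z)/(1 − 2/3z).

Find x<0 with |R(x)|<1.
x=-1.74: |R|=0.1944
x=-2: |R|=0.1429
x=-10: |R|=0.3043
x=-100: |R|=0.4778
θ=2/3≥1/2 ⇒ |1+1/3x|<|1−2/3x| ∀x<0 ⇒ stable on all of ℝ⁻.

interval (−∞, 0).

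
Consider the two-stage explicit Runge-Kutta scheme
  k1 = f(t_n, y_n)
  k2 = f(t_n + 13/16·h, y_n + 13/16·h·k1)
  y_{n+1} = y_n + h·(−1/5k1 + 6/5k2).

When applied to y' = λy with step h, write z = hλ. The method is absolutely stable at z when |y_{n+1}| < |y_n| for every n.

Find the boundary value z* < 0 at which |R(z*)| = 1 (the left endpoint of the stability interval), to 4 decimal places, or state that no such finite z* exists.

With y'=λy (z=hλ):
  k1=λy_n ⇒ h·k1=z·y_n;  k2=λ(1+13/16z)y_n ⇒ h·k2=z(1+13/16z)y_n
  y_{n+1}/y_n = 1 − 1/5z + 6/5z(1+13/16z) = 1 + z + 39/40z²
  Hence R(z) = 1 + z + 39/40z².

Find x<0 with |R(x)|<1.
x=-1.76: |R|=2.2602
R=1: x+39/40x²=0 ⇒ x=−40/39=-1.0256; min R=1−1/(4·39/40)=0.7436>−1
Confirm numerically:
  x=-0.882: |R|=0.87648 <1
  x=-0.880: |R|=0.87504 <1
  x=-0.581: |R|=0.74812 <1
  x=-0.478: |R|=0.74477 <1
  x=-1.601: |R|=1.89812 >1
  x=-1.292: |R|=1.33553 >1
  x=-1.114: |R|=1.09597 >1
So |R|<1 on (-1.0256, 0).

left endpoint -1.0256.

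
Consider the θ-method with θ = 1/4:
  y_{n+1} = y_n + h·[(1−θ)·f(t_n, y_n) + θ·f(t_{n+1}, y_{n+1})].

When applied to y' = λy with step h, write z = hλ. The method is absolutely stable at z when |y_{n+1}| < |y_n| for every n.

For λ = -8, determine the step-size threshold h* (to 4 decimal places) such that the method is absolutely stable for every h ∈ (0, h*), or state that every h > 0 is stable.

(-4.0000,0); λ=-8 ⇒ h* = (4)/8 = 0.5000.

On y'=λy, z=hλ:
  y_{n+1} = y_n + z·[3/4·y_n + 1/4·y_{n+1}] ⇒ (1 − 1/4z)y_{n+1} = (1 + 3/4z)y_n
  so R(z) = (1 + 3/4z)/(1 − 1/4z).

Solve |R(x)|<1 on ℝ⁻.
x=-1.68: |R|=0.1831
R=−1: 1+3/4x = −1+1/4x ⇒ -1/2x=2 ⇒ x=2/(-1/2)=-4.0000
Confirm numerically:
  x=-3.976: |R|=0.99398 <1
  x=-3.497: |R|=0.86581 <1
  x=-2.612: |R|=0.58016 <1
  x=-2.268: |R|=0.44735 <1
  x=-4.477: |R|=1.11254 >1
  x=-4.341: |R|=1.08176 >1
  x=-4.073: |R|=1.01808 >1
Interval (-4.0000, 0).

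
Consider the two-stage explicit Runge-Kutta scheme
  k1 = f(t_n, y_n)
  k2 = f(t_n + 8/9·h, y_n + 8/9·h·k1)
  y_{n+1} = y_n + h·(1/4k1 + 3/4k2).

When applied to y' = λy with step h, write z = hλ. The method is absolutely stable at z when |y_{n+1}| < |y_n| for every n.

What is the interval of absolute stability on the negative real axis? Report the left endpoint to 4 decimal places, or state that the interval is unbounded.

On y'=λy, z=hλ:
  k1=λy_n ⇒ h·k1=z·y_n;  k2=λ(1+8/9z)y_n ⇒ h·k2=z(1+8/9z)y_n
  y_{n+1}/y_n = 1 + 1/4z + 3/4z(1+8/9z) = 1 + z + 2/3z²
  Hence R(z) = 1 + z + 2/3z².

Find x<0 with |R(x)|<1.
x=-1.6: |R|=1.1067
R=1: x+2/3x²=0 ⇒ x=−3/2=-1.5000; min R=1−1/(4·2/3)=0.6250>−1
Confirm numerically:
  x=-1.323: |R|=0.84389 <1
  x=-1.253: |R|=0.79367 <1
  x=-0.919: |R|=0.64404 <1
  x=-1.703: |R|=1.23047 >1
  x=-1.695: |R|=1.22035 >1
So |R|<1 on (-1.5000, 0).

z∈(-1.5000,0).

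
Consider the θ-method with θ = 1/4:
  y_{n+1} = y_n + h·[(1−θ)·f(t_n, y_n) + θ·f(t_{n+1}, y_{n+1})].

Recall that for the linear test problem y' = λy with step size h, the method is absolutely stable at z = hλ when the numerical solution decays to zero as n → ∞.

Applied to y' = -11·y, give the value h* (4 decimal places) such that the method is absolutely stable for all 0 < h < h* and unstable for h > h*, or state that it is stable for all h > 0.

(-4.0000,0); λ=-11 ⇒ h* = (4)/11 = 0.3636.

With y'=λy (z=hλ):
  y_{n+1} = y_n + z·[3/4·y_n + 1/4·y_{n+1}] ⇒ (1 − 1/4z)y_{n+1} = (1 + 3/4z)y_n
  R(z) = (1 + 3/4z)/(1 − 1/4z).

Need |R(x)|<1, x<0.
x=-1.22: |R|=0.0651
R=−1: 1+3/4x = −1+1/4x ⇒ -1/2x=2 ⇒ x=2/(-1/2)=-4.0000
Confirm numerically:
  x=-3.472: |R|=0.85867 <1
  x=-2.965: |R|=0.70280 <1
  x=-2.544: |R|=0.55501 <1
  x=-2.384: |R|=0.49373 <1
  x=-4.473: |R|=1.11165 >1
  x=-4.405: |R|=1.09637 >1
  x=-4.247: |R|=1.05990 >1
So |R|<1 on (-4.0000, 0).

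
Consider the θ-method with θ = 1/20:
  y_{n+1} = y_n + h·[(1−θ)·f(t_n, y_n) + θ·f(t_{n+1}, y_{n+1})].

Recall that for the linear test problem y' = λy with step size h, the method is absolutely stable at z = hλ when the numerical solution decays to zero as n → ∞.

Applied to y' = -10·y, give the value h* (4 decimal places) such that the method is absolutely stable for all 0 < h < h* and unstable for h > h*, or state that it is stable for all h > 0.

(-2.2222,0); λ=-10 ⇒ h* = (20/9)/10 = 0.2222.

Set f=λy, z=hλ:
  y_{n+1} = y_n + z·[19/20·y_n + 1/20·y_{n+1}] ⇒ (1 − 1/20z)y_{n+1} = (1 + 19/20z)y_n
  so R(z) = (1 + 19/20z)/(1 − 1/20z).

Need |R(x)|<1, x<0.
x=-1.53: |R|=0.4213
R=−1: 1+19/20x = −1+1/20x ⇒ -9/10x=2 ⇒ x=2/(-9/10)=-2.2222
Confirm numerically:
  x=-2.163: |R|=0.95190 <1
  x=-1.812: |R|=0.66147 <1
  x=-1.501: |R|=0.39621 <1
  x=-1.094: |R|=0.03726 <1
  x=-2.606: |R|=1.30558 >1
  x=-2.495: |R|=1.21827 >1
Interval (-2.2222, 0).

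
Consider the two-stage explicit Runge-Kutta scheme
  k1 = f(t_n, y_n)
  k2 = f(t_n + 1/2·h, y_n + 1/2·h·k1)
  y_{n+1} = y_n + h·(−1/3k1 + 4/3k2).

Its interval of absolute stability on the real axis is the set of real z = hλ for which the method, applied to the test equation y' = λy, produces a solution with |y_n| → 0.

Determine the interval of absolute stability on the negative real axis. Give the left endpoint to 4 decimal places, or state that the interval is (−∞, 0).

z∈(-1.5000,0).

With y'=λy (z=hλ):
  k1=λy_n ⇒ h·k1=z·y_n;  k2=λ(1+1/2z)y_n ⇒ h·k2=z(1+1/2z)y_n
  y_{n+1}/y_n = 1 − 1/3z + 4/3z(1+1/2z) = 1 + z + 2/3z²
  R(z) = 1 + z + 2/3z².

Find x<0 with |R(x)|<1.
x=-1.27: |R|=0.8053
R=1: x+2/3x²=0 ⇒ x=−3/2=-1.5000; min R=1−1/(4·2/3)=0.6250>−1
Confirm numerically:
  x=-0.877: |R|=0.63575 <1
  x=-0.792: |R|=0.62618 <1
  x=-0.631: |R|=0.63444 <1
  x=-1.899: |R|=1.50513 >1
  x=-1.769: |R|=1.31724 >1
Interval (-1.5000, 0).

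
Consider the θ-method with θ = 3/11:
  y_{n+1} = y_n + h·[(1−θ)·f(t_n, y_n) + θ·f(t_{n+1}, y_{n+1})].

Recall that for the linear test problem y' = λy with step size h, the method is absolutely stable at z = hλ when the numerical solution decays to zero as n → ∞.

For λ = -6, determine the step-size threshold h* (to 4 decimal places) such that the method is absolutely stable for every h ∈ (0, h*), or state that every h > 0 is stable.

With y'=λy (z=hλ):
  y_{n+1} = y_n + z·[8/11·y_n + 3/11·y_{n+1}] ⇒ (1 − 3/11z)y_{n+1} = (1 + 8/11z)y_n
  R(z) = (1 + 8/11z)/(1 − 3/11z).

Find x<0 with |R(x)|<1.
x=-0.46: |R|=0.5913
R=−1: 1+8/11x = −1+3/11x ⇒ -5/11x=2 ⇒ x=2/(-5/11)=-4.4000
Confirm numerically:
  x=-3.933: |R|=0.89758 <1
  x=-3.375: |R|=0.75740 <1
  x=-3.280: |R|=0.73129 <1
  x=-1.904: |R|=0.25323 <1
  x=-4.677: |R|=1.05533 >1
  x=-4.621: |R|=1.04444 >1
  x=-4.565: |R|=1.03341 >1
Stable set (-4.4000, 0).

(-4.4000,0); λ=-6 ⇒ h* = (22/5)/6 = 0.7333.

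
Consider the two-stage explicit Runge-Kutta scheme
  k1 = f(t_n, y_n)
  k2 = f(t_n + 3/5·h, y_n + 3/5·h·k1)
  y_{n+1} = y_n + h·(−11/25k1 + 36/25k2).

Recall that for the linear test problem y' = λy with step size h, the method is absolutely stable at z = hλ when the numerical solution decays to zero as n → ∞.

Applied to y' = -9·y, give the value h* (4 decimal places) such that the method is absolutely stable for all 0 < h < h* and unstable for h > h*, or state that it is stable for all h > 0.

(-1.1574,0); λ=-9 ⇒ h* = (125/108)/9 = 0.1286.

On y'=λy, z=hλ:
  k1=λy_n ⇒ h·k1=z·y_n;  k2=λ(1+3/5z)y_n ⇒ h·k2=z(1+3/5z)y_n
  y_{n+1}/y_n = 1 − 11/25z + 36/25z(1+3/5z) = 1 + z + 108/125z²
  R(z) = 1 + z + 108/125z².

Solve |R(x)|<1 on ℝ⁻.
x=-1.24: |R|=1.0885
R=1: x+108/125x²=0 ⇒ x=−125/108=-1.1574; min R=1−1/(4·108/125)=0.7106>−1
Confirm numerically:
  x=-1.111: |R|=0.95545 <1
  x=-0.682: |R|=0.71987 <1
  x=-0.514: |R|=0.71427 <1
  x=-0.496: |R|=0.71656 <1
  x=-1.702: |R|=1.80084 >1
  x=-1.556: |R|=1.53586 >1
Interval (-1.1574, 0).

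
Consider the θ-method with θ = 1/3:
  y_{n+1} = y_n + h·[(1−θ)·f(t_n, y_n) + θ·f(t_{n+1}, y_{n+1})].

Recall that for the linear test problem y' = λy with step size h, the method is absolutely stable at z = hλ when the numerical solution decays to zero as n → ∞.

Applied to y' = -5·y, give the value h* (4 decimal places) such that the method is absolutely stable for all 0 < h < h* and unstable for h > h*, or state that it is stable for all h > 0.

(-6.0000,0); λ=-5 ⇒ h* = (6)/5 = 1.2000.

Test eqn y'=λy, z=hλ:
  y_{n+1} = y_n + z·[2/3·y_n + 1/3·y_{n+1}] ⇒ (1 − 1/3z)y_{n+1} = (1 + 2/3z)y_n
  ⇒ R(z) = (1 + 2/3z)/(1 − 1/3z).

Solve |R(x)|<1 on ℝ⁻.
x=-1.26: |R|=0.1127
R=−1: 1+2/3x = −1+1/3x ⇒ -1/3x=2 ⇒ x=2/(-1/3)=-6.0000
Confirm numerically:
  x=-4.907: |R|=0.86177 <1
  x=-4.802: |R|=0.84645 <1
  x=-3.719: |R|=0.66051 <1
  x=-3.083: |R|=0.52047 <1
  x=-6.552: |R|=1.05779 >1
  x=-6.342: |R|=1.03661 >1
Stable set (-6.0000, 0).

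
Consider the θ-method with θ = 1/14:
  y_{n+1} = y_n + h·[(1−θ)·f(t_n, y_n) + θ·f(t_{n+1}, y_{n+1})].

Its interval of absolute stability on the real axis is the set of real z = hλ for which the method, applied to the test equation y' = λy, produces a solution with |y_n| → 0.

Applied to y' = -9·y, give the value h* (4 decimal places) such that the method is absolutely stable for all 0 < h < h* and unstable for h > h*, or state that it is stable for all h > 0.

Test eqn y'=λy, z=hλ:
  y_{n+1} = y_n + z·[13/14·y_n + 1/14·y_{n+1}] ⇒ (1 − 1/14z)y_{n+1} = (1 + 13/14z)y_n
  R(z) = (1 + 13/14z)/(1 − 1/14z).

Boundary: |R(x)|=1, x<0.
x=-1.29: |R|=0.1812
R=−1: 1+13/14x = −1+1/14x ⇒ -6/7x=2 ⇒ x=2/(-6/7)=-2.3333
Confirm numerically:
  x=-2.004: |R|=0.75306 <1
  x=-1.884: |R|=0.66054 <1
  x=-1.509: |R|=0.36218 <1
  x=-1.449: |R|=0.31309 <1
  x=-2.713: |R|=1.27260 >1
  x=-2.610: |R|=1.19988 >1
  x=-2.429: |R|=1.06988 >1
Interval (-2.3333, 0).

(-2.3333,0); λ=-9 ⇒ h* = (7/3)/9 = 0.2593.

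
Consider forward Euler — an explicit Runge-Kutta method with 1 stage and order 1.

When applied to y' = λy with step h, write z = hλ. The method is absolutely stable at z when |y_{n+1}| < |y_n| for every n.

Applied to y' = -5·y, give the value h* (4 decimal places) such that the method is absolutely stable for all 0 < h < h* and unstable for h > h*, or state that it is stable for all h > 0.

(-2.0000,0); λ=-5 ⇒ h* = 0.4000.

On y'=λy, z=hλ:
  order 1, 1-stage ⇒ R(z)=1+z
  (e.g. R(-1.75)=-0.75000, |R|=0.75000)

Solve |R(x)|<1 on ℝ⁻.
x=-1.75: |R|=0.7500
|R(-1.21)|=0.2100 |R(-0.84)|=0.1600 |R(-0.64)|=0.3600
Bisect:
  x_lo=-2.6581 |R|=1.6581  x_hi=-0.0908 |R|=0.9092
  mid=-1.37445 |R|=0.37445 →hi
  mid=-2.01627 |R|=1.01627 →lo
  mid=-1.69536 |R|=0.69536 →hi
  mid=-1.85581 |R|=0.85581 →hi
  mid=-1.93604 |R|=0.93604 →hi
  mid=-1.97615 |R|=0.97615 →hi
  mid=-1.99621 |R|=0.99621 →hi
  mid=-2.00624 |R|=1.00624 →lo
  mid=-2.00122 |R|=1.00122 →lo
  ...
  [-2.00013,-1.99997] ⇒ x*=-2.0000
Stable set (-2.0000, 0).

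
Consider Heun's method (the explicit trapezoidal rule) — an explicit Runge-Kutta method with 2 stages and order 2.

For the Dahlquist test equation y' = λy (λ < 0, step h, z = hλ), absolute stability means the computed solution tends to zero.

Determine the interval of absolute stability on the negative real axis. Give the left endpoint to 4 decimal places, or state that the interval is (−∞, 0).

z∈(-2.0000,0).

On y'=λy, z=hλ:
  order 2, 2-stage ⇒ R(z)=1+z+z^2/2
  (e.g. R(-0.6)=0.58000, |R|=0.58000)

Boundary: |R(x)|=1, x<0.
x=-0.6: |R|=0.5800
|R(-1.7)|=0.7450 |R(-1.16)|=0.5128 |R(-0.79)|=0.5221
Bisect:
  x_lo=-2.4425 |R|=1.5404  x_hi=-0.1816 |R|=0.8349
  mid=-1.31205 |R|=0.54869 →hi
  mid=-1.87728 |R|=0.88481 →hi
  mid=-2.15990 |R|=1.17268 →lo
  mid=-2.01859 |R|=1.01876 →lo
  mid=-1.94794 |R|=0.94929 →hi
  mid=-1.98326 |R|=0.98340 →hi
  mid=-2.00093 |R|=1.00093 →lo
  mid=-1.99210 |R|=0.99213 →hi
  mid=-1.99651 |R|=0.99652 →hi
  ...
  [-2.00010,-1.99996] ⇒ x*=-2.0000
Interval (-2.0000, 0).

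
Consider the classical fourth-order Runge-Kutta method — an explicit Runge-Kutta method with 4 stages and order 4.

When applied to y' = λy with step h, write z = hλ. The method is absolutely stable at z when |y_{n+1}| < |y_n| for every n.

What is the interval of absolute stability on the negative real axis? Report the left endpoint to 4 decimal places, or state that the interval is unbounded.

z∈(-2.7853,0).

With y'=λy (z=hλ):
  order 4, 4-stage ⇒ R(z)=1+z+z^2/2+z^3/6+z^4/24
  (e.g. R(-1.48)=0.27481, |R|=0.27481)

Solve |R(x)|<1 on ℝ⁻.
x=-1.48: |R|=0.2748
|R(-1.89)|=0.3025 |R(-1.66)|=0.2718 |R(-1.6)|=0.2704
Bisect:
  x_lo=-3.3001 |R|=2.0971  x_hi=-0.3153 |R|=0.7296
  mid=-1.80769 |R|=0.28659 →hi
  mid=-2.55389 |R|=0.70361 →hi
  mid=-2.92700 |R|=1.23552 →lo
  mid=-2.74044 |R|=0.93446 →hi
  mid=-2.83372 |R|=1.07550 →lo
  mid=-2.78708 |R|=1.00270 →lo
  mid=-2.76376 |R|=0.96802 →hi
  ...
  [-2.78544,-2.78526] ⇒ x*=-2.7853
Stable set (-2.7853, 0).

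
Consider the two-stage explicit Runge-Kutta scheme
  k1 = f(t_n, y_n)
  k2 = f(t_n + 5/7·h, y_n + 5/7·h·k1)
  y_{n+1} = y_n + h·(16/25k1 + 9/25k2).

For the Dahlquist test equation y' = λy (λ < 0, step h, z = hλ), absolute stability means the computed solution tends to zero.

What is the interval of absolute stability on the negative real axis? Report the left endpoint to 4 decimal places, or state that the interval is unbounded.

(-3.8889, 0).

With y'=λy (z=hλ):
  k1=λy_n ⇒ h·k1=z·y_n;  k2=λ(1+5/7z)y_n ⇒ h·k2=z(1+5/7z)y_n
  y_{n+1}/y_n = 1 + 16/25z + 9/25z(1+5/7z) = 1 + z + 9/35z²
  so R(z) = 1 + z + 9/35z².

Need |R(x)|<1, x<0.
x=-0.33: |R|=0.6980
R=1: x+9/35x²=0 ⇒ x=−35/9=-3.8889; min R=1−1/(4·9/35)=0.0278>−1
Confirm numerically:
  x=-3.281: |R|=0.48713 <1
  x=-3.124: |R|=0.38555 <1
  x=-3.069: |R|=0.35297 <1
  x=-2.552: |R|=0.12270 <1
  x=-4.474: |R|=1.67315 >1
  x=-4.401: |R|=1.57955 >1
  x=-4.201: |R|=1.33716 >1
Stable set (-3.8889, 0).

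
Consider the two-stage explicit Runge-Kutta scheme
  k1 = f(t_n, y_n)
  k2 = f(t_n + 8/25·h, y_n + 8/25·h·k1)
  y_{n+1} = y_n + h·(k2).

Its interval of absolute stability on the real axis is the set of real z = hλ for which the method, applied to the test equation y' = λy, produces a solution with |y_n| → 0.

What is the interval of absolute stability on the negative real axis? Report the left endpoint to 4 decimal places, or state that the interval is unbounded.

On y'=λy, z=hλ:
  k1=λy_n ⇒ h·k1=z·y_n;  k2=λ(1+8/25z)y_n ⇒ h·k2=z(1+8/25z)y_n
  y_{n+1}/y_n = 1 + z(1+8/25z) = 1 + z + 8/25z²
  Hence R(z) = 1 + z + 8/25z².

Boundary: |R(x)|=1, x<0.
x=-0.96: |R|=0.3349
R=1: x+8/25x²=0 ⇒ x=−25/8=-3.1250; min R=1−1/(4·8/25)=0.2188>−1
Confirm numerically:
  x=-2.921: |R|=0.80932 <1
  x=-2.513: |R|=0.50785 <1
  x=-1.593: |R|=0.21905 <1
  x=-1.333: |R|=0.23560 <1
  x=-3.506: |R|=1.42745 >1
  x=-3.254: |R|=1.13433 >1
Interval (-3.1250, 0).

z∈(-3.1250,0).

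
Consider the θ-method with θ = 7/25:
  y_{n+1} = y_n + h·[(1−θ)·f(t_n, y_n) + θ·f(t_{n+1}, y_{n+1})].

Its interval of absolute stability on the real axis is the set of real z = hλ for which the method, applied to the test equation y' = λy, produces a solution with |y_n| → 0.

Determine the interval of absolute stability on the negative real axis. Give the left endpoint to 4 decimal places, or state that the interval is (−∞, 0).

(-4.5455, 0).

Test eqn y'=λy, z=hλ:
  y_{n+1} = y_n + z·[18/25·y_n + 7/25·y_{n+1}] ⇒ (1 − 7/25z)y_{n+1} = (1 + 18/25z)y_n
  Hence R(z) = (1 + 18/25z)/(1 − 7/25z).

Solve |R(x)|<1 on ℝ⁻.
x=-1.34: |R|=0.0256
R=−1: 1+18/25x = −1+7/25x ⇒ -11/25x=2 ⇒ x=2/(-11/25)=-4.5455
Confirm numerically:
  x=-4.478: |R|=0.98683 <1
  x=-4.013: |R|=0.88968 <1
  x=-3.869: |R|=0.85713 <1
  x=-4.772: |R|=1.04267 >1
  x=-4.738: |R|=1.03641 >1
  x=-4.703: |R|=1.02992 >1
So |R|<1 on (-4.5455, 0).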